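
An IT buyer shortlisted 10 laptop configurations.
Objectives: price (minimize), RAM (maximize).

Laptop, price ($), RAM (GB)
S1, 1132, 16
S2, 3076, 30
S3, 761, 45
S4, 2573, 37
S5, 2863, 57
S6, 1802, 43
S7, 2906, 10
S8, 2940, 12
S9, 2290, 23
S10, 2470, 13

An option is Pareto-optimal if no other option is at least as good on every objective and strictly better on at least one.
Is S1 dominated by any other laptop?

S3 vs S1: price 761≤1132, RAM 45≥16 — S3 is at least as good on every objective and strictly better on at least one, so S3 dominates S1.

Yes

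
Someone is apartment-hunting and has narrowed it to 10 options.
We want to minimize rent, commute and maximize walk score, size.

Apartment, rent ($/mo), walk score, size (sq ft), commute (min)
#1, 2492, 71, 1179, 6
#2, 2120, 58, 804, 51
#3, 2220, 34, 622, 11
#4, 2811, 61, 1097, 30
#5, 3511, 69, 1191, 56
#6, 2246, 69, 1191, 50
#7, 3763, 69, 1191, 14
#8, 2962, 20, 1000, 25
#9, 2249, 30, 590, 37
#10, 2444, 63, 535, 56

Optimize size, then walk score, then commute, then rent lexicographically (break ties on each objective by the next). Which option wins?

First maximize size: best is 1191, kept {#5, #6, #7}.
Then maximize walk score: best is 69, kept {#5, #6, #7}.
Then minimize commute: best is 14, kept {#7}.

#7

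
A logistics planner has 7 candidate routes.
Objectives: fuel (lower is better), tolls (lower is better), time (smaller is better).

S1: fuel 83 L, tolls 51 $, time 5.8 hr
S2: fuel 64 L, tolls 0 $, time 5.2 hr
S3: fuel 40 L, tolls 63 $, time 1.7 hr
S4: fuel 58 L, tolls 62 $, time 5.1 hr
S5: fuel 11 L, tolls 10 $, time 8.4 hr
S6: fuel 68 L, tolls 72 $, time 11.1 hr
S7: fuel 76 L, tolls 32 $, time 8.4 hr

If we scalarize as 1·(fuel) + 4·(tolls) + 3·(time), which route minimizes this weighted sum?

S1: 1·83 + 4·51 + 3·5.8 = 304.4
S2: 1·64 + 4·0 + 3·5.2 = 79.6
S3: 1·40 + 4·63 + 3·1.7 = 297.1
S4: 1·58 + 4·62 + 3·5.1 = 321.3
S5: 1·11 + 4·10 + 3·8.4 = 76.2
S6: 1·68 + 4·72 + 3·11.1 = 389.3
S7: 1·76 + 4·32 + 3·8.4 = 229.2
Lowest: S5 at 76.2.

S5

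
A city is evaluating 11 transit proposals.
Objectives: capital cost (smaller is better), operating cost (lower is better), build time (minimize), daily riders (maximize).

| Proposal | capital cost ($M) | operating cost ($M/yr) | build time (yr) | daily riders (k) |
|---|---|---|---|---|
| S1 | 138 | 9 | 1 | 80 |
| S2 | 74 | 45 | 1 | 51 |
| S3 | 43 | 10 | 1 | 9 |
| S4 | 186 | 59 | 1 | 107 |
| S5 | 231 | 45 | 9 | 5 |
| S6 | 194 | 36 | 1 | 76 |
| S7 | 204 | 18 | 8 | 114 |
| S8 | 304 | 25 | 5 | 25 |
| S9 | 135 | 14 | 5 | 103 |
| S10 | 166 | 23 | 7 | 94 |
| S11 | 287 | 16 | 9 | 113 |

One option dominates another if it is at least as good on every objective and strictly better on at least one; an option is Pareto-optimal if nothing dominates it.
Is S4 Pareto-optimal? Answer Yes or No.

Yes

S1: worse on daily riders (80 vs 107).
S2: worse on daily riders (51 vs 107).
S3: worse on daily riders (9 vs 107).
S5: worse on capital cost (231 vs 186).
S6: worse on capital cost (194 vs 186).
S7: worse on capital cost (204 vs 186).
S8: worse on capital cost (304 vs 186).
S9: worse on build time (5 vs 1).
S10: worse on build time (7 vs 1).
S11: worse on capital cost (287 vs 186).
No option is at least as good as S4 on every objective and strictly better on one.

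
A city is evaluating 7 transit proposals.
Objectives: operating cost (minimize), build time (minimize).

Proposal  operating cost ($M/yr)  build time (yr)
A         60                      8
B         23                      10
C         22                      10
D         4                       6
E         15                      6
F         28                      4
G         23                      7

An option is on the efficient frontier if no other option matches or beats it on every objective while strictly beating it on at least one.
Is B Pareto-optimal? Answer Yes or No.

No

C vs B: operating cost 22≤23, build time 10≤10 — C is at least as good on every objective and strictly better on at least one, so C dominates B.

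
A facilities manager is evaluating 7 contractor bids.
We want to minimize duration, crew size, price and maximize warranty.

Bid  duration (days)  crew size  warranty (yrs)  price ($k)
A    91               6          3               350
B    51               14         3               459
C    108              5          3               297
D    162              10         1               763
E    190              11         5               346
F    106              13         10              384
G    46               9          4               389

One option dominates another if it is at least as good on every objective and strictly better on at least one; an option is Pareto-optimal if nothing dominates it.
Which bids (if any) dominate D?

A: duration 91≤162, crew size 6≤10, warranty 3≥1, price 350≤763 — dominates D.
C: duration 108≤162, crew size 5≤10, warranty 3≥1, price 297≤763 — dominates D.
G: duration 46≤162, crew size 9≤10, warranty 4≥1, price 389≤763 — dominates D.
Others (B, E, F) are each worse than D on at least one objective.

A, C, G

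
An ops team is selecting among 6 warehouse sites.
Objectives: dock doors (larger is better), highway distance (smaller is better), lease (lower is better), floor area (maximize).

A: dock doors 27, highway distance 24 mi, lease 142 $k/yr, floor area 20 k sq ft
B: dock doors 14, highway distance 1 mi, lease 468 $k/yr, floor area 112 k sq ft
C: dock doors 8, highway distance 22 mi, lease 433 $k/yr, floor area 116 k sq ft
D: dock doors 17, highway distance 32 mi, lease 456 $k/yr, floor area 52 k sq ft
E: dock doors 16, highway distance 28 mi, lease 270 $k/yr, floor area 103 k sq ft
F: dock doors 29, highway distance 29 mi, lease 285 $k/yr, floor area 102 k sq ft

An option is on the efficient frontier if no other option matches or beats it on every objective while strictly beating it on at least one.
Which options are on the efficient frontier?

A, B, C, E, F

A: not dominated (best lease).
B: not dominated (best highway distance).
C: not dominated (best floor area).
D: dominated by F (dock doors 29≥17, highway distance 29≤32, lease 285≤456, floor area 102≥52).
E: not dominated.
F: not dominated (best dock doors).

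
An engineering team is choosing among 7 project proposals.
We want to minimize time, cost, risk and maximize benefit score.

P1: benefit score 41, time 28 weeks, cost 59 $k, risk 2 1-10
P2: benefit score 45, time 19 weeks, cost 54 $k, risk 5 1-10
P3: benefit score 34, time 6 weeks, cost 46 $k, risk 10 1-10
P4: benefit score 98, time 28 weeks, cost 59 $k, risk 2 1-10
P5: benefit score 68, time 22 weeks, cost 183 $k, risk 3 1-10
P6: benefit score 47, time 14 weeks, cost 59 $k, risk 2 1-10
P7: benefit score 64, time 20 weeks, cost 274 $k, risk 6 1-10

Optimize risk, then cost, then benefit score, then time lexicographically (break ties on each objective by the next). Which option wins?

First minimize risk: best is 2, kept {P1, P4, P6}.
Then minimize cost: best is 59, kept {P1, P4, P6}.
Then maximize benefit score: best is 98, kept {P4}.

P4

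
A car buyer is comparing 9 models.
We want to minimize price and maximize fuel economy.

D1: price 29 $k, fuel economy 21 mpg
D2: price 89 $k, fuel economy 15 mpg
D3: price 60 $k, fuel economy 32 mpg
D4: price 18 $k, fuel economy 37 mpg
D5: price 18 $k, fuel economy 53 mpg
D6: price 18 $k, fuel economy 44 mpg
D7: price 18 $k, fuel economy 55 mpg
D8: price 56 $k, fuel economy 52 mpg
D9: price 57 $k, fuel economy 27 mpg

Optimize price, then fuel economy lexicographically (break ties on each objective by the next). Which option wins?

First minimize price: best is 18, kept {D4, D5, D6, D7}.
Then maximize fuel economy: best is 55, kept {D7}.

D7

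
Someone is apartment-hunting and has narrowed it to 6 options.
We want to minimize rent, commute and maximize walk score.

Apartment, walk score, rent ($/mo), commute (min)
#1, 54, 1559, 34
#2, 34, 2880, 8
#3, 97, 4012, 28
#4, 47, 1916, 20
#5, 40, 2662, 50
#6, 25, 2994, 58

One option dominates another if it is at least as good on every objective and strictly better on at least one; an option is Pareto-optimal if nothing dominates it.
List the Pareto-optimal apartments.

#1: not dominated (best rent).
#2: not dominated (best commute).
#3: not dominated (best walk score).
#4: not dominated.
#5: dominated by #1 (walk score 54≥40, rent 1559≤2662, commute 34≤50).
#6: dominated by #1 (walk score 54≥25, rent 1559≤2994, commute 34≤58).

#1, #2, #3, #4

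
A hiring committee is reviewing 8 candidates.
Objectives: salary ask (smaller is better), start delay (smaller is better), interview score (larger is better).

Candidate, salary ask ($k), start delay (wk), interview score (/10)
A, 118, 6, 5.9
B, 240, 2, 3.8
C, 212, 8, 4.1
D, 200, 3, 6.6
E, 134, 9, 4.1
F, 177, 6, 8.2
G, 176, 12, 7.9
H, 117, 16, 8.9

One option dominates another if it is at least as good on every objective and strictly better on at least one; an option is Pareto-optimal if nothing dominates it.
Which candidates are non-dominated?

A, B, D, F, G, H

A: not dominated.
B: not dominated (best start delay).
C: dominated by A (salary ask 118≤212, start delay 6≤8, interview score 5.9≥4.1).
D: not dominated.
E: dominated by A (salary ask 118≤134, start delay 6≤9, interview score 5.9≥4.1).
F: not dominated.
G: not dominated.
H: not dominated (best salary ask).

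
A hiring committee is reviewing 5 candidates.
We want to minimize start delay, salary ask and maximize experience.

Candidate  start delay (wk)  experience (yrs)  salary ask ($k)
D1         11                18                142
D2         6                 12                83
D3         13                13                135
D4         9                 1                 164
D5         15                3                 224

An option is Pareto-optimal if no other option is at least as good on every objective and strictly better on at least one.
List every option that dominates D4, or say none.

D2

D2: start delay 6≤9, experience 12≥1, salary ask 83≤164 — dominates D4.
Others (D1, D3, D5) are each worse than D4 on at least one objective.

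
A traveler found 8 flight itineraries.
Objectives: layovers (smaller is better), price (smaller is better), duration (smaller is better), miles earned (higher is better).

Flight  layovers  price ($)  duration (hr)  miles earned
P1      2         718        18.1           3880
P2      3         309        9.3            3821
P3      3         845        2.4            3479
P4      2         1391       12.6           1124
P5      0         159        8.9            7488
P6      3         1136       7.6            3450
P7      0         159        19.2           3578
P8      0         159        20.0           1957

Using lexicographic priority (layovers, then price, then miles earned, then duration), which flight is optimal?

P5

First minimize layovers: best is 0, kept {P5, P7, P8}.
Then minimize price: best is 159, kept {P5, P7, P8}.
Then maximize miles earned: best is 7488, kept {P5}.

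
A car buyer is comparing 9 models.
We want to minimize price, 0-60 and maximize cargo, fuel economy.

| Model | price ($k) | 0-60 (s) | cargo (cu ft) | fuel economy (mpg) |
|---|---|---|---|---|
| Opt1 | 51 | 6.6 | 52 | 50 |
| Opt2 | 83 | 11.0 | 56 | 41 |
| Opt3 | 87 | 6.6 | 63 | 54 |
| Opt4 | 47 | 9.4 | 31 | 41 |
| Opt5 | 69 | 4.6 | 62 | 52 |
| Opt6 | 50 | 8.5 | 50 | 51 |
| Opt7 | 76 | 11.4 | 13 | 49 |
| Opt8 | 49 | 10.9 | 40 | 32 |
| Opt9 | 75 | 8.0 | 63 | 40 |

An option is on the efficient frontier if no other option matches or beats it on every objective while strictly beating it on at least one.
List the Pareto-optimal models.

Opt1, Opt3, Opt4, Opt5, Opt6, Opt8, Opt9

Opt1: not dominated.
Opt2: dominated by Opt5 (price 69≤83, 0-60 4.6≤11.0, cargo 62≥56, fuel economy 52≥41).
Opt3: not dominated (best fuel economy).
Opt4: not dominated (best price).
Opt5: not dominated (best 0-60).
Opt6: not dominated.
Opt7: dominated by Opt1 (price 51≤76, 0-60 6.6≤11.4, cargo 52≥13, fuel economy 50≥49).
Opt8: not dominated.
Opt9: not dominated.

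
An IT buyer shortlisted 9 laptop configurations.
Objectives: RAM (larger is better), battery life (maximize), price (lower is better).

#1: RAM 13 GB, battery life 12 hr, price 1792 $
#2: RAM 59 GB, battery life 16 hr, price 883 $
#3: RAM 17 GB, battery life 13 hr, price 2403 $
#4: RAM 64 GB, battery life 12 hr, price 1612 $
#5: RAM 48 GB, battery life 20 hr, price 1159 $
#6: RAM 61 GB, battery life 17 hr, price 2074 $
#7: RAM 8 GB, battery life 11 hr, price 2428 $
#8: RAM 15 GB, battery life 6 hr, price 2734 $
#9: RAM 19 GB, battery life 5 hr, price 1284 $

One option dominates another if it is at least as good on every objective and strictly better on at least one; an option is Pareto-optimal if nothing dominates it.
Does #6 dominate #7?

#6 vs #7: RAM 61≥8, battery life 17≥11, price 2074≤2428 — #6 is at least as good on every objective with at least one strict improvement.

Yes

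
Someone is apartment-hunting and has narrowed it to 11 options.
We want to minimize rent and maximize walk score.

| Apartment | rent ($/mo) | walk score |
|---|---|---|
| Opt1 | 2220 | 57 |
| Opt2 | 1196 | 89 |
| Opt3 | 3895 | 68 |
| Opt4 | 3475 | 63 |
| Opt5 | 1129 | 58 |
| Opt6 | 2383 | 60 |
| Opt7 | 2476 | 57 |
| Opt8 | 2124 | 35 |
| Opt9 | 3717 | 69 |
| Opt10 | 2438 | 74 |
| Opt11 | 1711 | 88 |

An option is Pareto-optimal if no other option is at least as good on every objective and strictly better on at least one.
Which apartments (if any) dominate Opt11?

Opt2: rent 1196≤1711, walk score 89≥88 — dominates Opt11.
Others (Opt1, Opt3, Opt4, Opt5, Opt6, Opt7, Opt8, Opt9, Opt10) are each worse than Opt11 on at least one objective.

Opt2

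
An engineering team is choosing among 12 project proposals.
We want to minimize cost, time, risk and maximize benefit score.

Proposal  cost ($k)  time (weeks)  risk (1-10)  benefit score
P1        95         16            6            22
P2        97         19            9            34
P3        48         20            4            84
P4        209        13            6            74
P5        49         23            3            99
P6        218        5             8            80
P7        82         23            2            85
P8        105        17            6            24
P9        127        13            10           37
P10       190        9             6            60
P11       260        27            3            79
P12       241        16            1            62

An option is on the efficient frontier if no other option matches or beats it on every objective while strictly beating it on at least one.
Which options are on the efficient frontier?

P1: not dominated.
P2: not dominated.
P3: not dominated (best cost).
P4: not dominated.
P5: not dominated (best benefit score).
P6: not dominated (best time).
P7: not dominated.
P8: not dominated.
P9: not dominated.
P10: not dominated.
P11: dominated by P5 (cost 49≤260, time 23≤27, risk 3≤3, benefit score 99≥79).
P12: not dominated (best risk).

P1, P2, P3, P4, P5, P6, P7, P8, P9, P10, P12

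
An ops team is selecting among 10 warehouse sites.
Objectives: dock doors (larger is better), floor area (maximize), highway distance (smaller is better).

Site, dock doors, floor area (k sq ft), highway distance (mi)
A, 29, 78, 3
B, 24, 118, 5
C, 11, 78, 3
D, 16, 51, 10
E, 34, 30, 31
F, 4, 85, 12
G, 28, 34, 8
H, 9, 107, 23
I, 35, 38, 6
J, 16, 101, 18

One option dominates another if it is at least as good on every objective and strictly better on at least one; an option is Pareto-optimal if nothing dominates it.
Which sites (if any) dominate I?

A: worse on dock doors (29 vs 35).
B: worse on dock doors (24 vs 35).
C: worse on dock doors (11 vs 35).
D: worse on dock doors (16 vs 35).
E: worse on dock doors (34 vs 35).
F: worse on dock doors (4 vs 35).
G: worse on dock doors (28 vs 35).
H: worse on dock doors (9 vs 35).
J: worse on dock doors (16 vs 35).
No option dominates I.

none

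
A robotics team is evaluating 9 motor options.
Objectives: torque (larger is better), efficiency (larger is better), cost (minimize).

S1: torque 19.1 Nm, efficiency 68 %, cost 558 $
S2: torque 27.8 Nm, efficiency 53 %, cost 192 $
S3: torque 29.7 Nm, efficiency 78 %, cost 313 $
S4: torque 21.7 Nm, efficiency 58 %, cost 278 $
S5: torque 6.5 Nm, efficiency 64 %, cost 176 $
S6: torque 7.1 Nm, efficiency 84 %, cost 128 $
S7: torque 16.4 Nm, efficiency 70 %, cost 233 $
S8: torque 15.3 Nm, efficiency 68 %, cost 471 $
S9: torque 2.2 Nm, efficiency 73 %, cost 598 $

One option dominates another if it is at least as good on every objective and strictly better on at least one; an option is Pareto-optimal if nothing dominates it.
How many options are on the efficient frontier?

S1: dominated by S3 (torque 29.7≥19.1, efficiency 78≥68, cost 313≤558).
S2: not dominated.
S3: not dominated (best torque).
S4: not dominated.
S5: dominated by S6 (torque 7.1≥6.5, efficiency 84≥64, cost 128≤176).
S6: not dominated (best efficiency).
S7: not dominated.
S8: dominated by S3 (torque 29.7≥15.3, efficiency 78≥68, cost 313≤471).
S9: dominated by S3 (torque 29.7≥2.2, efficiency 78≥73, cost 313≤598).
Pareto-optimal: S2, S3, S4, S6, S7 → 5.

5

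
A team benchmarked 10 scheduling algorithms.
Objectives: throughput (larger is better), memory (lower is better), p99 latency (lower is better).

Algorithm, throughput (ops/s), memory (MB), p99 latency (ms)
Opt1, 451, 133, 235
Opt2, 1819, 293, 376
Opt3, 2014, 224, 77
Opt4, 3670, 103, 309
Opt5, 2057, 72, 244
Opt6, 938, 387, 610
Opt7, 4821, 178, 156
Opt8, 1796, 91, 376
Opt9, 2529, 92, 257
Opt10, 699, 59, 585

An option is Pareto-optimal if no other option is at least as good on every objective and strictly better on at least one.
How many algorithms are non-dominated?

7

Opt1: not dominated.
Opt2: dominated by Opt3 (throughput 2014≥1819, memory 224≤293, p99 latency 77≤376).
Opt3: not dominated (best p99 latency).
Opt4: not dominated.
Opt5: not dominated.
Opt6: dominated by Opt2 (throughput 1819≥938, memory 293≤387, p99 latency 376≤610).
Opt7: not dominated (best throughput).
Opt8: dominated by Opt5 (throughput 2057≥1796, memory 72≤91, p99 latency 244≤376).
Opt9: not dominated.
Opt10: not dominated (best memory).
Pareto-optimal: Opt1, Opt3, Opt4, Opt5, Opt7, Opt9, Opt10 → 7.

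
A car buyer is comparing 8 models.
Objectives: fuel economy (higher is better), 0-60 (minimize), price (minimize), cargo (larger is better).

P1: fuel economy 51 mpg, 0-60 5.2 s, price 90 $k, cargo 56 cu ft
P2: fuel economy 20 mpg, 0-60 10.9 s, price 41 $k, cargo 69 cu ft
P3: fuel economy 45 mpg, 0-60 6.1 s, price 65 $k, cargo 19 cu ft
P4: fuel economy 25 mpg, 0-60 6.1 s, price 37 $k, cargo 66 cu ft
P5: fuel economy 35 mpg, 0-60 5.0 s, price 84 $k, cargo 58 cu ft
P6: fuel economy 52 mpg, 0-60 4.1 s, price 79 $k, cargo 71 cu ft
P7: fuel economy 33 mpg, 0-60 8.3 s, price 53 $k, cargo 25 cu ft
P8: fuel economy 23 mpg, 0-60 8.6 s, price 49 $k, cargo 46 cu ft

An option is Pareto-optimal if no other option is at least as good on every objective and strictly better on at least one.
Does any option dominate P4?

P1: worse on price (90 vs 37).
P2: worse on fuel economy (20 vs 25).
P3: worse on price (65 vs 37).
P5: worse on price (84 vs 37).
P6: worse on price (79 vs 37).
P7: worse on 0-60 (8.3 vs 6.1).
P8: worse on fuel economy (23 vs 25).
No option is at least as good as P4 on every objective and strictly better on one.

No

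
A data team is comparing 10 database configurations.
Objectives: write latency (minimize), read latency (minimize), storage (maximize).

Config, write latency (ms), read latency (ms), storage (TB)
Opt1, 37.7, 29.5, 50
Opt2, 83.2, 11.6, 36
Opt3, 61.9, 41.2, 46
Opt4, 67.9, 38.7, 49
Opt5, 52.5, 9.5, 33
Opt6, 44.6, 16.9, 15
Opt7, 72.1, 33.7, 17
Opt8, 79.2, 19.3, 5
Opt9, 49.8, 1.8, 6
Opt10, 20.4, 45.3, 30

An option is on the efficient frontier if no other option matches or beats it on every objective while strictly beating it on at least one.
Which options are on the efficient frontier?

Opt1: not dominated (best storage).
Opt2: not dominated.
Opt3: dominated by Opt1 (write latency 37.7≤61.9, read latency 29.5≤41.2, storage 50≥46).
Opt4: dominated by Opt1 (write latency 37.7≤67.9, read latency 29.5≤38.7, storage 50≥49).
Opt5: not dominated.
Opt6: not dominated.
Opt7: dominated by Opt1 (write latency 37.7≤72.1, read latency 29.5≤33.7, storage 50≥17).
Opt8: dominated by Opt5 (write latency 52.5≤79.2, read latency 9.5≤19.3, storage 33≥5).
Opt9: not dominated (best read latency).
Opt10: not dominated (best write latency).

Opt1, Opt2, Opt5, Opt6, Opt9, Opt10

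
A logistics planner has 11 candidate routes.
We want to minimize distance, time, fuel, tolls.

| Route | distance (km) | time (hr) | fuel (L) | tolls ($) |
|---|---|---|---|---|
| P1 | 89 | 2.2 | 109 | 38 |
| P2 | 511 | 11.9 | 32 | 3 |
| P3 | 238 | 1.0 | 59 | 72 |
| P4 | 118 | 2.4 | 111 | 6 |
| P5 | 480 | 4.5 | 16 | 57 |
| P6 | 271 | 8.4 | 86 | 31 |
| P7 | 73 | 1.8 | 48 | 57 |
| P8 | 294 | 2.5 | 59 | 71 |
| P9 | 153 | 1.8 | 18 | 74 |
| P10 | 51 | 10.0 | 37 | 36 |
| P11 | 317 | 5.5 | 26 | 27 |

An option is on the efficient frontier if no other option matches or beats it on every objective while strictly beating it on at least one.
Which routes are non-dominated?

P1: not dominated.
P2: not dominated (best tolls).
P3: not dominated (best time).
P4: not dominated.
P5: not dominated (best fuel).
P6: not dominated.
P7: not dominated.
P8: dominated by P7 (distance 73≤294, time 1.8≤2.5, fuel 48≤59, tolls 57≤71).
P9: not dominated.
P10: not dominated (best distance).
P11: not dominated.

P1, P2, P3, P4, P5, P6, P7, P9, P10, P11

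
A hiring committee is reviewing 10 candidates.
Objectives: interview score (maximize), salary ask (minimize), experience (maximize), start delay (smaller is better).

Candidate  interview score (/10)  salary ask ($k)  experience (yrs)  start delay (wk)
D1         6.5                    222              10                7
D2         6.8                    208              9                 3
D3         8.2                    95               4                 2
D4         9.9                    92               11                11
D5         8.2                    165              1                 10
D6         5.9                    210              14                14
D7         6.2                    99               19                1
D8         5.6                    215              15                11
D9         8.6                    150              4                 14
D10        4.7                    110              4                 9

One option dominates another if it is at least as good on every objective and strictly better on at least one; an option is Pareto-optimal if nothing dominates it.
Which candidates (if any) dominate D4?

D1: worse on interview score (6.5 vs 9.9).
D2: worse on interview score (6.8 vs 9.9).
D3: worse on interview score (8.2 vs 9.9).
D5: worse on interview score (8.2 vs 9.9).
D6: worse on interview score (5.9 vs 9.9).
D7: worse on interview score (6.2 vs 9.9).
D8: worse on interview score (5.6 vs 9.9).
D9: worse on interview score (8.6 vs 9.9).
D10: worse on interview score (4.7 vs 9.9).
No option dominates D4.

none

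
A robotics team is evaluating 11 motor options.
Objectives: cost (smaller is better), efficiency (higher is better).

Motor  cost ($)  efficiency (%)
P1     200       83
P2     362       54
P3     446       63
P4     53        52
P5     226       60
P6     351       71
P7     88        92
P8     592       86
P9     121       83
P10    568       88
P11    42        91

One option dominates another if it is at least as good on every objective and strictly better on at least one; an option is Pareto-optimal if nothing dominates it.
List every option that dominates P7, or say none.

none

P1: worse on cost (200 vs 88).
P2: worse on cost (362 vs 88).
P3: worse on cost (446 vs 88).
P4: worse on efficiency (52 vs 92).
P5: worse on cost (226 vs 88).
P6: worse on cost (351 vs 88).
P8: worse on cost (592 vs 88).
P9: worse on cost (121 vs 88).
P10: worse on cost (568 vs 88).
P11: worse on efficiency (91 vs 92).
No option dominates P7.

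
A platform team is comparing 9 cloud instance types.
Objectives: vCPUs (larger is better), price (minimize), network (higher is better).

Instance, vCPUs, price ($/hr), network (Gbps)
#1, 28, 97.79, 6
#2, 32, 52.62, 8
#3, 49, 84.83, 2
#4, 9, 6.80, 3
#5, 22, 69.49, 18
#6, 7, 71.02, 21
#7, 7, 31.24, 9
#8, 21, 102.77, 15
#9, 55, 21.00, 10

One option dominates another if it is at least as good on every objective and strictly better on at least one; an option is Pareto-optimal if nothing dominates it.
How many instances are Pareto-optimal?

#1: dominated by #2 (vCPUs 32≥28, price 52.62≤97.79, network 8≥6).
#2: dominated by #9 (vCPUs 55≥32, price 21.00≤52.62, network 10≥8).
#3: dominated by #9 (vCPUs 55≥49, price 21.00≤84.83, network 10≥2).
#4: not dominated (best price).
#5: not dominated.
#6: not dominated (best network).
#7: dominated by #9 (vCPUs 55≥7, price 21.00≤31.24, network 10≥9).
#8: dominated by #5 (vCPUs 22≥21, price 69.49≤102.77, network 18≥15).
#9: not dominated (best vCPUs).
Pareto-optimal: #4, #5, #6, #9 → 4.

4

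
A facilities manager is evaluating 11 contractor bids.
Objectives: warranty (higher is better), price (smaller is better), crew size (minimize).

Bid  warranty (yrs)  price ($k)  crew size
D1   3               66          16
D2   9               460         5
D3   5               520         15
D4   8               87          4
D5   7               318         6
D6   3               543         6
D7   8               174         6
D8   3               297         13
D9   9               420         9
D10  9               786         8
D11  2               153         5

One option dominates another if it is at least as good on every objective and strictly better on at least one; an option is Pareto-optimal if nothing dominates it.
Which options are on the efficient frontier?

D1: not dominated (best price).
D2: not dominated.
D3: dominated by D2 (warranty 9≥5, price 460≤520, crew size 5≤15).
D4: not dominated (best crew size).
D5: dominated by D4 (warranty 8≥7, price 87≤318, crew size 4≤6).
D6: dominated by D2 (warranty 9≥3, price 460≤543, crew size 5≤6).
D7: dominated by D4 (warranty 8≥8, price 87≤174, crew size 4≤6).
D8: dominated by D4 (warranty 8≥3, price 87≤297, crew size 4≤13).
D9: not dominated.
D10: dominated by D2 (warranty 9≥9, price 460≤786, crew size 5≤8).
D11: dominated by D4 (warranty 8≥2, price 87≤153, crew size 4≤5).

D1, D2, D4, D9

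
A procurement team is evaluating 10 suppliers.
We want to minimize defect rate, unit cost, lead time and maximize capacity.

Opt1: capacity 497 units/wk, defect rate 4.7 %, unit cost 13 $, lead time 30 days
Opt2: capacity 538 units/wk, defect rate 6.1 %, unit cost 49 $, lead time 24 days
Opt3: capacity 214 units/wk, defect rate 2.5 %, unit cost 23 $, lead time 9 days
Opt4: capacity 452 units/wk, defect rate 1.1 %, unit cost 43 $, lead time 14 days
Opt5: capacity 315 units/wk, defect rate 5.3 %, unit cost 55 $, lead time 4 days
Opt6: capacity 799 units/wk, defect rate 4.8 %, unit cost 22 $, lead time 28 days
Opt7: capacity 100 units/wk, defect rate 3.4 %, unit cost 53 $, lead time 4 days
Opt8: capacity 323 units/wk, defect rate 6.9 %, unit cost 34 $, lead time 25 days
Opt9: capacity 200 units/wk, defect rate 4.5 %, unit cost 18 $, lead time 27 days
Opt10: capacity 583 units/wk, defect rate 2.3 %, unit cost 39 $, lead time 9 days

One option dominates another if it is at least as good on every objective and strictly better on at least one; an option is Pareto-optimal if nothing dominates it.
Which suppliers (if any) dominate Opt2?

Opt10

Opt10: capacity 583≥538, defect rate 2.3≤6.1, unit cost 39≤49, lead time 9≤24 — dominates Opt2.
Others (Opt1, Opt3, Opt4, Opt5, Opt6, Opt7, Opt8, Opt9) are each worse than Opt2 on at least one objective.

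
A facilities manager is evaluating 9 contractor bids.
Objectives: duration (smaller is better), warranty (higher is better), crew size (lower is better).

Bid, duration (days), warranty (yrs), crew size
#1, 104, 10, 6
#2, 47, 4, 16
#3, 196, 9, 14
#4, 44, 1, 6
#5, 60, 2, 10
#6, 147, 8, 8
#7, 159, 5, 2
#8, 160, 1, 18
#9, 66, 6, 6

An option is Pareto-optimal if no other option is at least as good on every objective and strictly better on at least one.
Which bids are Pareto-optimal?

#1: not dominated (best warranty).
#2: not dominated.
#3: dominated by #1 (duration 104≤196, warranty 10≥9, crew size 6≤14).
#4: not dominated (best duration).
#5: not dominated.
#6: dominated by #1 (duration 104≤147, warranty 10≥8, crew size 6≤8).
#7: not dominated (best crew size).
#8: dominated by #1 (duration 104≤160, warranty 10≥1, crew size 6≤18).
#9: not dominated.

#1, #2, #4, #5, #7, #9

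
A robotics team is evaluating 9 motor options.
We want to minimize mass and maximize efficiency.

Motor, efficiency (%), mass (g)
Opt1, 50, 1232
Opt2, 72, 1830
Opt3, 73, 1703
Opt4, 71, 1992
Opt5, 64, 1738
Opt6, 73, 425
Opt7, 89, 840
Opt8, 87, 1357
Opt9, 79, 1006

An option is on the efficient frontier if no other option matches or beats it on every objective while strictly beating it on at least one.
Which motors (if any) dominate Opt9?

Opt7

Opt7: efficiency 89≥79, mass 840≤1006 — dominates Opt9.
Others (Opt1, Opt2, Opt3, Opt4, Opt5, Opt6, Opt8) are each worse than Opt9 on at least one objective.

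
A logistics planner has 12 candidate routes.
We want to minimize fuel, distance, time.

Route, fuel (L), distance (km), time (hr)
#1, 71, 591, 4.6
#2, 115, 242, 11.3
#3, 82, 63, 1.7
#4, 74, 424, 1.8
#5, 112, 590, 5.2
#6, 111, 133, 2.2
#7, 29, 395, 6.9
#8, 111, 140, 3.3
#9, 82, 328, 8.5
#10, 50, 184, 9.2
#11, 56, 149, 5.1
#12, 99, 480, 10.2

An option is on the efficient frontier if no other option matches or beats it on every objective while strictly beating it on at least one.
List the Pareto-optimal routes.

#1: not dominated.
#2: dominated by #3 (fuel 82≤115, distance 63≤242, time 1.7≤11.3).
#3: not dominated (best distance).
#4: not dominated.
#5: dominated by #3 (fuel 82≤112, distance 63≤590, time 1.7≤5.2).
#6: dominated by #3 (fuel 82≤111, distance 63≤133, time 1.7≤2.2).
#7: not dominated (best fuel).
#8: dominated by #3 (fuel 82≤111, distance 63≤140, time 1.7≤3.3).
#9: dominated by #3 (fuel 82≤82, distance 63≤328, time 1.7≤8.5).
#10: not dominated.
#11: not dominated.
#12: dominated by #3 (fuel 82≤99, distance 63≤480, time 1.7≤10.2).

#1, #3, #4, #7, #10, #11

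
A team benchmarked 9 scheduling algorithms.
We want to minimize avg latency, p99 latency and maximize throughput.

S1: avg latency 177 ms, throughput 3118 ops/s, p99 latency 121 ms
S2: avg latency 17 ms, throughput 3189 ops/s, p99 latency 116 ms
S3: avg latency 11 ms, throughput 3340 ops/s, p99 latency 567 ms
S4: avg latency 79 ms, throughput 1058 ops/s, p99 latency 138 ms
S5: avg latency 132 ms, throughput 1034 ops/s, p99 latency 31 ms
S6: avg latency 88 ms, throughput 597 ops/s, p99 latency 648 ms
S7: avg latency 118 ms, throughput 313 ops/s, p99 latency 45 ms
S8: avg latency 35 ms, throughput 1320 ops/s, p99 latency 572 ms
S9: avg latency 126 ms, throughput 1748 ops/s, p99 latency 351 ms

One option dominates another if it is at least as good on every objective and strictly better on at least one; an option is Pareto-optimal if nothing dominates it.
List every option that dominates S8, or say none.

S2, S3

S2: avg latency 17≤35, throughput 3189≥1320, p99 latency 116≤572 — dominates S8.
S3: avg latency 11≤35, throughput 3340≥1320, p99 latency 567≤572 — dominates S8.
Others (S1, S4, S5, S6, S7, S9) are each worse than S8 on at least one objective.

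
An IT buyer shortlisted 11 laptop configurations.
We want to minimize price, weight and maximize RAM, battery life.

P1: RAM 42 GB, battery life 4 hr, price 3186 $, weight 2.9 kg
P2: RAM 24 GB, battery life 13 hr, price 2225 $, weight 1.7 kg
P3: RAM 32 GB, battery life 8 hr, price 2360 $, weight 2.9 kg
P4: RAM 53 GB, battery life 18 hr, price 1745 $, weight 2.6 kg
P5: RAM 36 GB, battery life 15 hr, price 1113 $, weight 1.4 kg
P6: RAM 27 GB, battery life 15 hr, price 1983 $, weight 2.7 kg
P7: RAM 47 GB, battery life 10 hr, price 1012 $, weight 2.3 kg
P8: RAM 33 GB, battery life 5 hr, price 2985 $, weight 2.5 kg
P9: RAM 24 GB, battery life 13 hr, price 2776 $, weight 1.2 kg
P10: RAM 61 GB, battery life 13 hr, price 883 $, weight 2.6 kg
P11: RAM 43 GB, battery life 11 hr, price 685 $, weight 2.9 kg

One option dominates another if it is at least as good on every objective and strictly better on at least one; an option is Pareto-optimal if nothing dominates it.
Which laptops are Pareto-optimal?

P4, P5, P7, P9, P10, P11

P1: dominated by P4 (RAM 53≥42, battery life 18≥4, price 1745≤3186, weight 2.6≤2.9).
P2: dominated by P5 (RAM 36≥24, battery life 15≥13, price 1113≤2225, weight 1.4≤1.7).
P3: dominated by P4 (RAM 53≥32, battery life 18≥8, price 1745≤2360, weight 2.6≤2.9).
P4: not dominated (best battery life).
P5: not dominated.
P6: dominated by P4 (RAM 53≥27, battery life 18≥15, price 1745≤1983, weight 2.6≤2.7).
P7: not dominated.
P8: dominated by P5 (RAM 36≥33, battery life 15≥5, price 1113≤2985, weight 1.4≤2.5).
P9: not dominated (best weight).
P10: not dominated (best RAM).
P11: not dominated (best price).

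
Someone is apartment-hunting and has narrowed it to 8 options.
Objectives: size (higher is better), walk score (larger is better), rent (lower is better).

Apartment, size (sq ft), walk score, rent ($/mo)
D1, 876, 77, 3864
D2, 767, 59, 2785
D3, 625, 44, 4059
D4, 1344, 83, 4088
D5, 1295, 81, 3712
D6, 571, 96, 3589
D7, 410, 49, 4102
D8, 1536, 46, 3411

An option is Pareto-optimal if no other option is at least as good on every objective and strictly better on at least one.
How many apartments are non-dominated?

5

D1: dominated by D5 (size 1295≥876, walk score 81≥77, rent 3712≤3864).
D2: not dominated (best rent).
D3: dominated by D1 (size 876≥625, walk score 77≥44, rent 3864≤4059).
D4: not dominated.
D5: not dominated.
D6: not dominated (best walk score).
D7: dominated by D1 (size 876≥410, walk score 77≥49, rent 3864≤4102).
D8: not dominated (best size).
Pareto-optimal: D2, D4, D5, D6, D8 → 5.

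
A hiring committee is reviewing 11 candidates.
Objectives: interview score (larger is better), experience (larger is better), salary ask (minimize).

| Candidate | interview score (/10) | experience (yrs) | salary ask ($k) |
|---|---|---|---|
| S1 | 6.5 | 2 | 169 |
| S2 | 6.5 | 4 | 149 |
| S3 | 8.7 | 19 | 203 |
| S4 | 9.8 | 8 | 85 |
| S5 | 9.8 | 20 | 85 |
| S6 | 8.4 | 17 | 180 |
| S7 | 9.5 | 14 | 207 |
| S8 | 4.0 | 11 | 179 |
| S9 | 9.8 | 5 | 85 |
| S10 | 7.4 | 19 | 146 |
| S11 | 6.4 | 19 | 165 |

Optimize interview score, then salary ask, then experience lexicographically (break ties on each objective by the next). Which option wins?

S5

First maximize interview score: best is 9.8, kept {S4, S5, S9}.
Then minimize salary ask: best is 85, kept {S4, S5, S9}.
Then maximize experience: best is 20, kept {S5}.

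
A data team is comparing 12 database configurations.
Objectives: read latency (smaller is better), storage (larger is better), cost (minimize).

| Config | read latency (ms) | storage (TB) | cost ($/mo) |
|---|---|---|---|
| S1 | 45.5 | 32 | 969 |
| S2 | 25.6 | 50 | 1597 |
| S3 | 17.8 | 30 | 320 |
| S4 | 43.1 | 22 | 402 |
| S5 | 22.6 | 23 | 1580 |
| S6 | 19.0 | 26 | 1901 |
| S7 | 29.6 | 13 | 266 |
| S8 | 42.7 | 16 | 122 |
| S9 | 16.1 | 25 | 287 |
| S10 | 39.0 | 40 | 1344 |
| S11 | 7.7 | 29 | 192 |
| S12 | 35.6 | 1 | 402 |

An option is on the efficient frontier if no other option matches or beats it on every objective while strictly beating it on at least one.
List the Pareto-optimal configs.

S1: not dominated.
S2: not dominated (best storage).
S3: not dominated.
S4: dominated by S3 (read latency 17.8≤43.1, storage 30≥22, cost 320≤402).
S5: dominated by S3 (read latency 17.8≤22.6, storage 30≥23, cost 320≤1580).
S6: dominated by S3 (read latency 17.8≤19.0, storage 30≥26, cost 320≤1901).
S7: dominated by S11 (read latency 7.7≤29.6, storage 29≥13, cost 192≤266).
S8: not dominated (best cost).
S9: dominated by S11 (read latency 7.7≤16.1, storage 29≥25, cost 192≤287).
S10: not dominated.
S11: not dominated (best read latency).
S12: dominated by S3 (read latency 17.8≤35.6, storage 30≥1, cost 320≤402).

S1, S2, S3, S8, S10, S11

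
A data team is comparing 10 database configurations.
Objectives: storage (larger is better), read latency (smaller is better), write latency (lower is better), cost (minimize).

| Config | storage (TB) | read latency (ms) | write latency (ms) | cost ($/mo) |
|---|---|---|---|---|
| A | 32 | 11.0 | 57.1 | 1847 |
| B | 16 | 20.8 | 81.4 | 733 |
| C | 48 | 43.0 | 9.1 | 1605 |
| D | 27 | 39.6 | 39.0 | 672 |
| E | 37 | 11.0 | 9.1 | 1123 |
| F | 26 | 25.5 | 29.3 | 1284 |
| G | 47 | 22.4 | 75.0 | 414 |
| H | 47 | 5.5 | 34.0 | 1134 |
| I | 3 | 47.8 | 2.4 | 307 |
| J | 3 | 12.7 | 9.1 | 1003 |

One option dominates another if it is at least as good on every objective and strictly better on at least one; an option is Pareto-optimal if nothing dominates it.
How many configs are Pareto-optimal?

8

A: dominated by E (storage 37≥32, read latency 11.0≤11.0, write latency 9.1≤57.1, cost 1123≤1847).
B: not dominated.
C: not dominated (best storage).
D: not dominated.
E: not dominated.
F: dominated by E (storage 37≥26, read latency 11.0≤25.5, write latency 9.1≤29.3, cost 1123≤1284).
G: not dominated.
H: not dominated (best read latency).
I: not dominated (best write latency).
J: not dominated.
Pareto-optimal: B, C, D, E, G, H, I, J → 8.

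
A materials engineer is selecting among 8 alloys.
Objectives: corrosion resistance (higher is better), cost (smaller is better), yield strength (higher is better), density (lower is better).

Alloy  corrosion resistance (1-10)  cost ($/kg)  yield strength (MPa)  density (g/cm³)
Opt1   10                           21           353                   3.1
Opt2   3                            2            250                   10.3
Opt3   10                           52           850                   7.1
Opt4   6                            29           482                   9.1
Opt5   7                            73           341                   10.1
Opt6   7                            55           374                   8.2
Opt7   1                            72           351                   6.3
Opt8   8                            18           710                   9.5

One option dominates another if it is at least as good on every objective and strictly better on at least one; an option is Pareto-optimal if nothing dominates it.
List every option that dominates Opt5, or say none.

Opt1, Opt3, Opt6, Opt8

Opt1: corrosion resistance 10≥7, cost 21≤73, yield strength 353≥341, density 3.1≤10.1 — dominates Opt5.
Opt3: corrosion resistance 10≥7, cost 52≤73, yield strength 850≥341, density 7.1≤10.1 — dominates Opt5.
Opt6: corrosion resistance 7≥7, cost 55≤73, yield strength 374≥341, density 8.2≤10.1 — dominates Opt5.
Opt8: corrosion resistance 8≥7, cost 18≤73, yield strength 710≥341, density 9.5≤10.1 — dominates Opt5.
Others (Opt2, Opt4, Opt7) are each worse than Opt5 on at least one objective.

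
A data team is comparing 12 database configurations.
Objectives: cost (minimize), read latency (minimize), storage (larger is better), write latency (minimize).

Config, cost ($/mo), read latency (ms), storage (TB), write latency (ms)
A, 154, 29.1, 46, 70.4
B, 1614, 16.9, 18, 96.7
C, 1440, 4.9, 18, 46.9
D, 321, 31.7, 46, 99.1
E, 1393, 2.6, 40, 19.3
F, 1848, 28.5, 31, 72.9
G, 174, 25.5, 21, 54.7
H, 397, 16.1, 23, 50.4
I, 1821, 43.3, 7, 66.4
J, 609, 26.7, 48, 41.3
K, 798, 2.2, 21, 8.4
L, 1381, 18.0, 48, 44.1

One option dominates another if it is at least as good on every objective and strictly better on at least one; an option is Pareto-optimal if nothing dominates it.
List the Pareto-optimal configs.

A, E, G, H, J, K, L

A: not dominated (best cost).
B: dominated by C (cost 1440≤1614, read latency 4.9≤16.9, storage 18≥18, write latency 46.9≤96.7).
C: dominated by E (cost 1393≤1440, read latency 2.6≤4.9, storage 40≥18, write latency 19.3≤46.9).
D: dominated by A (cost 154≤321, read latency 29.1≤31.7, storage 46≥46, write latency 70.4≤99.1).
E: not dominated.
F: dominated by E (cost 1393≤1848, read latency 2.6≤28.5, storage 40≥31, write latency 19.3≤72.9).
G: not dominated.
H: not dominated.
I: dominated by C (cost 1440≤1821, read latency 4.9≤43.3, storage 18≥7, write latency 46.9≤66.4).
J: not dominated.
K: not dominated (best read latency).
L: not dominated.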